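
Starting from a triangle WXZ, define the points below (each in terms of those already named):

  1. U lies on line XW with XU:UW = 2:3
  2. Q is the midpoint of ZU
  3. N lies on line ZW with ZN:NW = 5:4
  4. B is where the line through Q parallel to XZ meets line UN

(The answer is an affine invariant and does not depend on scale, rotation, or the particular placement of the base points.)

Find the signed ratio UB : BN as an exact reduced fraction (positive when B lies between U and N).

UB:BN = -9/16

Choose coordinates W = (0, 0), X = (1, 0), Z = (0, 1).
1. U lies on line XW with XU:UW = 2:3 ⇒ U = (3/5, 0)
2. Q is the midpoint of ZU ⇒ Q = (3/10, 1/2)
3. N lies on line ZW with ZN:NW = 5:4 ⇒ N = (0, 4/9)
4. B is where the line through Q parallel to XZ meets line UN ⇒ B = (48/35, -4/7)
B = U + t·(N−U) with t = -9/7, so UB:BN = t:(1−t) = -9/7:16/7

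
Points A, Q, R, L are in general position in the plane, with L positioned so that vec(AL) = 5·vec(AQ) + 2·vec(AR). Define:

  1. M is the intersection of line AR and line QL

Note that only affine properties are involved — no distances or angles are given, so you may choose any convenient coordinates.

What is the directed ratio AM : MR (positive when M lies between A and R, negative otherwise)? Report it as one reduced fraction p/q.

AM:MR = -1/3

Work in coordinates with A = (0, 0), Q = (1, 0), R = (0, 1), L = (5, 2).
1. M is the intersection of line AR and line QL ⇒ M = (0, -1/2)
M = A + t·(R−A) with t = -1/2, so AM:MR = t:(1−t) = -1/2:3/2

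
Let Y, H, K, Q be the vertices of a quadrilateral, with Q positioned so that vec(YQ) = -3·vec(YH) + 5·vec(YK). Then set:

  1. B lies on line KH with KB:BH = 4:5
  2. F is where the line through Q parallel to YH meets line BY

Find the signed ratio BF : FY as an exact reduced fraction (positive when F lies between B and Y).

Work in coordinates with Y = (0, 0), H = (1, 0), K = (0, 1), Q = (-3, 5).
1. B lies on line KH with KB:BH = 4:5 ⇒ B = (4/9, 5/9)
2. F is where the line through Q parallel to YH meets line BY ⇒ F = (4, 5)
F = B + t·(Y−B) with t = -8, so BF:FY = t:(1−t) = -8:9

BF:FY = -8/9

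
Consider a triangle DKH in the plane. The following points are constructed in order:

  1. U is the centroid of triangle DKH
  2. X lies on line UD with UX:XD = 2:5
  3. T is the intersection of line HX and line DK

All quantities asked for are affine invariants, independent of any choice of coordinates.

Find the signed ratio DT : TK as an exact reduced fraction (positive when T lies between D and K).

Assign D = (0, 0), K = (1, 0), H = (0, 1) — the answer is frame-independent, so this choice is without loss of generality.
1. U is the centroid of triangle DKH ⇒ U = (1/3, 1/3)
2. X lies on line UD with UX:XD = 2:5 ⇒ X = (5/21, 5/21)
3. T is the intersection of line HX and line DK ⇒ T = (5/16, 0)
T = D + t·(K−D) with t = 5/16, so DT:TK = t:(1−t) = 5/16:11/16

DT:TK = 5/11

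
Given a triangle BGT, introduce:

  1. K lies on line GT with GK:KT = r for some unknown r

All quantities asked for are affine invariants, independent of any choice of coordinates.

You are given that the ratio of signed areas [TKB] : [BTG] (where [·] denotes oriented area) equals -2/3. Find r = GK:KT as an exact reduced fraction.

r = -5/2

Set B = (0, 0), G = (1, 0), T = (0, 1); any affine frame gives the same invariant.
1. With GK:KT = r, write λ = r/(r+1) so K = G + λ·(T−G); K is affine-linear in λ
Every point depending on K is an affine combination of K and λ-independent points, so each such coordinate is linear in λ; the λ² term in each signed area is a multiple of (T−G)×(T−G) = 0, so 2·[TKB] and 2·[BTG] are each linear in λ. Evaluating at λ=0 and λ=1:
  2·[TKB] = λ − 1,   2·[BTG] = -1
So [TKB]:[BTG] = (λ − 1) / (-1). Setting this equal to -2/3:
  λ − 1 = -2/3·(-1)  ⇒  λ = 5/3
Then r = λ/(1−λ) = (5/3)/(-2/3) = -5/2. Check: with r = -5/2, K = (-2/3, 5/3) and [TKB]:[BTG] = -2/3 as required.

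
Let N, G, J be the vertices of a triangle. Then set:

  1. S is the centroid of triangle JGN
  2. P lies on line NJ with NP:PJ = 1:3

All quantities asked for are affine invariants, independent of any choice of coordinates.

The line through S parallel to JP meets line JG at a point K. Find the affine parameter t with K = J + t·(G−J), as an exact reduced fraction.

Set N = (0, 0), G = (1, 0), J = (0, 1); any affine frame gives the same invariant.
1. S is the centroid of triangle JGN ⇒ S = (1/3, 1/3)
2. P lies on line NJ with NP:PJ = 1:3 ⇒ P = (0, 1/4)
through S parallel to JP: direction (0, -3/4); meets JG at K = (1/3, 2/3)
K = J + t·(G−J) with t = 1/3

t = 1/3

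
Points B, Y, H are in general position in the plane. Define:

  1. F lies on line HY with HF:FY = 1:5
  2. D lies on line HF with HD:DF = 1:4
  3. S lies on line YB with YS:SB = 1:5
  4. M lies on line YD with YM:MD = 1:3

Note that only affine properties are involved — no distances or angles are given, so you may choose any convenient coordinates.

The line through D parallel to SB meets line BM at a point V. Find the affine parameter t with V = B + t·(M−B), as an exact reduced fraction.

Set B = (0, 0), Y = (1, 0), H = (0, 1); any affine frame gives the same invariant.
1. F lies on line HY with HF:FY = 1:5 ⇒ F = (1/6, 5/6)
2. D lies on line HF with HD:DF = 1:4 ⇒ D = (1/30, 29/30)
3. S lies on line YB with YS:SB = 1:5 ⇒ S = (5/6, 0)
4. M lies on line YD with YM:MD = 1:3 ⇒ M = (91/120, 29/120)
through D parallel to SB: direction (-5/6, 0); meets BM at V = (91/30, 29/30)
V = B + t·(M−B) with t = 4

t = 4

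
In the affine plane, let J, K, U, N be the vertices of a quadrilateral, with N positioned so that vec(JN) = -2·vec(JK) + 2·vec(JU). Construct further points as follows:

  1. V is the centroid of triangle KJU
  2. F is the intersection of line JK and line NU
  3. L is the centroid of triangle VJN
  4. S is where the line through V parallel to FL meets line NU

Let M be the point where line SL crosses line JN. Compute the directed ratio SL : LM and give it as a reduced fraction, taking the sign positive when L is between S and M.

SL:LM = 10

Work in coordinates with J = (0, 0), K = (1, 0), U = (0, 1), N = (-2, 2).
1. V is the centroid of triangle KJU ⇒ V = (1/3, 1/3)
2. F is the intersection of line JK and line NU ⇒ F = (2, 0)
3. L is the centroid of triangle VJN ⇒ L = (-5/9, 7/9)
4. S is where the line through V parallel to FL meets line NU ⇒ S = (26/9, -4/9)
line SL meets JN at M = (-9/10, 9/10)
L = S + t·(M−S) with t = 10/11, so SL:LM = 10/11:1/11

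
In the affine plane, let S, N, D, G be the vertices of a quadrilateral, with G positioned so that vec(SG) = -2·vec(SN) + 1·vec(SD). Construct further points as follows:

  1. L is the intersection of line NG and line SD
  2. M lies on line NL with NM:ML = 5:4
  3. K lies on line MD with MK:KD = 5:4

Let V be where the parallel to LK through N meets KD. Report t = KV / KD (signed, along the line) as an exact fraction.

Choose coordinates S = (0, 0), N = (1, 0), D = (0, 1), G = (-2, 1).
1. L is the intersection of line NG and line SD ⇒ L = (0, 1/3)
2. M lies on line NL with NM:ML = 5:4 ⇒ M = (4/9, 5/27)
3. K lies on line MD with MK:KD = 5:4 ⇒ K = (16/81, 155/243)
through N parallel to LK: direction (16/81, 74/243); meets KD at V = (61/81, -185/486)
V = K + t·(D−K) with t = -45/16

t = -45/16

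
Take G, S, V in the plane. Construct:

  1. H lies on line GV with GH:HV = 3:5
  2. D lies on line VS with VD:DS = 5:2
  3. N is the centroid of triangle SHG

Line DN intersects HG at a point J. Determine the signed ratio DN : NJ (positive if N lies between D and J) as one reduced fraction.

DN:NJ = 8/7

Work in coordinates with G = (0, 0), S = (1, 0), V = (0, 1).
1. H lies on line GV with GH:HV = 3:5 ⇒ H = (0, 3/8)
2. D lies on line VS with VD:DS = 5:2 ⇒ D = (5/7, 2/7)
3. N is the centroid of triangle SHG ⇒ N = (1/3, 1/8)
line DN meets HG at J = (0, -1/64)
N = D + t·(J−D) with t = 8/15, so DN:NJ = 8/15:7/15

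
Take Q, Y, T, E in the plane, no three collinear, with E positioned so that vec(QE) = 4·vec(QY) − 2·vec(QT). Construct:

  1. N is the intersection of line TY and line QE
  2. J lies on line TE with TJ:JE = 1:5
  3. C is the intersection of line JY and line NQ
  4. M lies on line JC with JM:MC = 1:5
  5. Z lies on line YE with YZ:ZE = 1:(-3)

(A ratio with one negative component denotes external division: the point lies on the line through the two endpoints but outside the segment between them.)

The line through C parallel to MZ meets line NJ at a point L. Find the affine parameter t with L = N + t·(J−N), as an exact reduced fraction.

t = -2/73

Choose coordinates Q = (0, 0), Y = (1, 0), T = (0, 1), E = (4, -2).
1. N is the intersection of line TY and line QE ⇒ N = (2, -1)
2. J lies on line TE with TJ:JE = 1:5 ⇒ J = (2/3, 1/2)
3. C is the intersection of line JY and line NQ ⇒ C = (3/2, -3/4)
4. M lies on line JC with JM:MC = 1:5 ⇒ M = (29/36, 7/24)
5. Z lies on line YE with YZ:ZE = 1:(-3) ⇒ Z = (-1/2, 1)
through C parallel to MZ: direction (-47/36, 17/24); meets NJ at L = (446/219, -76/73)
L = N + t·(J−N) with t = -2/73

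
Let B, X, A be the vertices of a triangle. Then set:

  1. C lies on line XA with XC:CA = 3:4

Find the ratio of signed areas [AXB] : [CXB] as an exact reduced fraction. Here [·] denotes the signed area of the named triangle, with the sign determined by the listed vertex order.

Choose coordinates B = (0, 0), X = (1, 0), A = (0, 1).
1. C lies on line XA with XC:CA = 3:4 ⇒ C = (4/7, 3/7)
2·[AXB] = -1, 2·[CXB] = -3/7
[AXB]:[CXB] = -1:-3/7 = 7/3

[AXB]:[CXB] = 7/3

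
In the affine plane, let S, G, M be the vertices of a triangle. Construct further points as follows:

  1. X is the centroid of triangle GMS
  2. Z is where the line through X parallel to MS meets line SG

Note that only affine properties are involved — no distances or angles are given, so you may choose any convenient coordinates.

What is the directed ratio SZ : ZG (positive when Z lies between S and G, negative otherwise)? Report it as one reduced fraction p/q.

SZ:ZG = 1/2

Choose coordinates S = (0, 0), G = (1, 0), M = (0, 1).
1. X is the centroid of triangle GMS ⇒ X = (1/3, 1/3)
2. Z is where the line through X parallel to MS meets line SG ⇒ Z = (1/3, 0)
Z = S + t·(G−S) with t = 1/3, so SZ:ZG = t:(1−t) = 1/3:2/3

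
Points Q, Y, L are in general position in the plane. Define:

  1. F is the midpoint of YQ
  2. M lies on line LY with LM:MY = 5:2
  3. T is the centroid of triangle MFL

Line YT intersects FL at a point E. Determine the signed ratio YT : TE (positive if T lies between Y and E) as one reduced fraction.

Assign Q = (0, 0), Y = (1, 0), L = (0, 1) — the answer is frame-independent, so this choice is without loss of generality.
1. F is the midpoint of YQ ⇒ F = (1/2, 0)
2. M lies on line LY with LM:MY = 5:2 ⇒ M = (5/7, 2/7)
3. T is the centroid of triangle MFL ⇒ T = (17/42, 3/7)
line YT meets FL at E = (7/32, 9/16)
T = Y + t·(E−Y) with t = 16/21, so YT:TE = 16/21:5/21

YT:TE = 16/5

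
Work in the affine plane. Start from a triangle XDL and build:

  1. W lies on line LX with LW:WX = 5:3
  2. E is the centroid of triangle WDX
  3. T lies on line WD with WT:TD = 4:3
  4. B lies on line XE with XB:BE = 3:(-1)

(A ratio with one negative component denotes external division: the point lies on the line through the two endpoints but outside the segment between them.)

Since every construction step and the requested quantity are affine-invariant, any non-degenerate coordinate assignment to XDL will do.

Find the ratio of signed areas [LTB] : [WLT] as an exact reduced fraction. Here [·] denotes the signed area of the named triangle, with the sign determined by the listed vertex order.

Assign X = (0, 0), D = (1, 0), L = (0, 1) — the answer is frame-independent, so this choice is without loss of generality.
1. W lies on line LX with LW:WX = 5:3 ⇒ W = (0, 3/8)
2. E is the centroid of triangle WDX ⇒ E = (1/3, 1/8)
3. T lies on line WD with WT:TD = 4:3 ⇒ T = (4/7, 9/56)
4. B lies on line XE with XB:BE = 3:(-1) ⇒ B = (1/2, 3/16)
2·[LTB] = -5/112, 2·[WLT] = -5/14
[LTB]:[WLT] = -5/112:-5/14 = 1/8

[LTB]:[WLT] = 1/8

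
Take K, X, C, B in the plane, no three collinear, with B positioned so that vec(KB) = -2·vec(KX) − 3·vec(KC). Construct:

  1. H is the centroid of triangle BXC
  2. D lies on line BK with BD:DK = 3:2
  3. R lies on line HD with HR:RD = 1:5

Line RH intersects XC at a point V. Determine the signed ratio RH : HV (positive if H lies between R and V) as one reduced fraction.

RH:HV = 1/12

Set K = (0, 0), X = (1, 0), C = (0, 1), B = (-2, -3); any affine frame gives the same invariant.
1. H is the centroid of triangle BXC ⇒ H = (-1/3, -2/3)
2. D lies on line BK with BD:DK = 3:2 ⇒ D = (-4/5, -6/5)
3. R lies on line HD with HR:RD = 1:5 ⇒ R = (-37/90, -34/45)
line RH meets XC at V = (3/5, 2/5)
H = R + t·(V−R) with t = 1/13, so RH:HV = 1/13:12/13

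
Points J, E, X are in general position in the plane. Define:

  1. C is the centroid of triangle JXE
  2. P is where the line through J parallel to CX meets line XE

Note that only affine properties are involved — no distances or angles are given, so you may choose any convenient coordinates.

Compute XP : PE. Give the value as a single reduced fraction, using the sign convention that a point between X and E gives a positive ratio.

XP:PE = -1/2

Work in coordinates with J = (0, 0), E = (1, 0), X = (0, 1).
1. C is the centroid of triangle JXE ⇒ C = (1/3, 1/3)
2. P is where the line through J parallel to CX meets line XE ⇒ P = (-1, 2)
P = X + t·(E−X) with t = -1, so XP:PE = t:(1−t) = -1:2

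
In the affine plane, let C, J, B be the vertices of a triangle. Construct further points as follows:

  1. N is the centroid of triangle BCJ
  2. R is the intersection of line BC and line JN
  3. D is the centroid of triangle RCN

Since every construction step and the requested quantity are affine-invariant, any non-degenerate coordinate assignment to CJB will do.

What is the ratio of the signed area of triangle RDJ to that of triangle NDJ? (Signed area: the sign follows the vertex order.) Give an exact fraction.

[RDJ]:[NDJ] = 3/2

Work in coordinates with C = (0, 0), J = (1, 0), B = (0, 1).
1. N is the centroid of triangle BCJ ⇒ N = (1/3, 1/3)
2. R is the intersection of line BC and line JN ⇒ R = (0, 1/2)
3. D is the centroid of triangle RCN ⇒ D = (1/9, 5/18)
2·[RDJ] = 1/6, 2·[NDJ] = 1/9
[RDJ]:[NDJ] = 1/6:1/9 = 3/2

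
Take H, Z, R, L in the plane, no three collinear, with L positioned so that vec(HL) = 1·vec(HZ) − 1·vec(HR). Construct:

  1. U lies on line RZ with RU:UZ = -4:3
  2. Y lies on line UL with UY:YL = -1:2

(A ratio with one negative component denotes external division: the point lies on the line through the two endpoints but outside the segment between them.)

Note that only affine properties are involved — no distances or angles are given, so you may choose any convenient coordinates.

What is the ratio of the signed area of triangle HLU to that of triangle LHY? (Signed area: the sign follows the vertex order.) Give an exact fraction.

[HLU]:[LHY] = -1/2

Work in coordinates with H = (0, 0), Z = (1, 0), R = (0, 1), L = (1, -1).
1. U lies on line RZ with RU:UZ = -4:3 ⇒ U = (4, -3)
2. Y lies on line UL with UY:YL = -1:2 ⇒ Y = (7, -5)
2·[HLU] = 1, 2·[LHY] = -2
[HLU]:[LHY] = 1:-2 = -1/2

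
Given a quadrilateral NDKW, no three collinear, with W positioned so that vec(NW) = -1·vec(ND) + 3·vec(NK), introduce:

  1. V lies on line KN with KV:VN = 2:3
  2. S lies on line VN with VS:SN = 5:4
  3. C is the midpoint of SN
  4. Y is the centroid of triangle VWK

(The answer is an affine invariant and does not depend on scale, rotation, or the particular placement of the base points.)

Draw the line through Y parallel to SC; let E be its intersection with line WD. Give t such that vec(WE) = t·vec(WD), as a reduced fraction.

Choose coordinates N = (0, 0), D = (1, 0), K = (0, 1), W = (-1, 3).
1. V lies on line KN with KV:VN = 2:3 ⇒ V = (0, 3/5)
2. S lies on line VN with VS:SN = 5:4 ⇒ S = (0, 4/15)
3. C is the midpoint of SN ⇒ C = (0, 2/15)
4. Y is the centroid of triangle VWK ⇒ Y = (-1/3, 23/15)
through Y parallel to SC: direction (0, -2/15); meets WD at E = (-1/3, 2)
E = W + t·(D−W) with t = 1/3

t = 1/3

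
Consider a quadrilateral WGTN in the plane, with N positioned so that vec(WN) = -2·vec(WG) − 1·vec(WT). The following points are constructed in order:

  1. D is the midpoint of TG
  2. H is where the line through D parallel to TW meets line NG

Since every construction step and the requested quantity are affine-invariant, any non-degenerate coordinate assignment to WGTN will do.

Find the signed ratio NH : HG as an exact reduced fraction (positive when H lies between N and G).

Work in coordinates with W = (0, 0), G = (1, 0), T = (0, 1), N = (-2, -1).
1. D is the midpoint of TG ⇒ D = (1/2, 1/2)
2. H is where the line through D parallel to TW meets line NG ⇒ H = (1/2, -1/6)
H = N + t·(G−N) with t = 5/6, so NH:HG = t:(1−t) = 5/6:1/6

NH:HG = 5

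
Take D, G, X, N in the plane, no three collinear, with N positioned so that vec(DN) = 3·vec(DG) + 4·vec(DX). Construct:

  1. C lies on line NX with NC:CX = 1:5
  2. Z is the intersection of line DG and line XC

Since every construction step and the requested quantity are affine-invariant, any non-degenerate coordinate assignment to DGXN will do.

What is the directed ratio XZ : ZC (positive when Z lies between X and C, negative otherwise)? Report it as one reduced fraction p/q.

XZ:ZC = -2/7

Work in coordinates with D = (0, 0), G = (1, 0), X = (0, 1), N = (3, 4).
1. C lies on line NX with NC:CX = 1:5 ⇒ C = (5/2, 7/2)
2. Z is the intersection of line DG and line XC ⇒ Z = (-1, 0)
Z = X + t·(C−X) with t = -2/5, so XZ:ZC = t:(1−t) = -2/5:7/5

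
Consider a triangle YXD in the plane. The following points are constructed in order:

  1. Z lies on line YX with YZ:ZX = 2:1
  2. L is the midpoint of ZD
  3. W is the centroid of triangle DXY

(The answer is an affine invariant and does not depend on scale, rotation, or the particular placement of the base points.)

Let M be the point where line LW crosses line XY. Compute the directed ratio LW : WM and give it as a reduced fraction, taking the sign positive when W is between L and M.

LW:WM = 1/2

Assign Y = (0, 0), X = (1, 0), D = (0, 1) — the answer is frame-independent, so this choice is without loss of generality.
1. Z lies on line YX with YZ:ZX = 2:1 ⇒ Z = (2/3, 0)
2. L is the midpoint of ZD ⇒ L = (1/3, 1/2)
3. W is the centroid of triangle DXY ⇒ W = (1/3, 1/3)
line LW meets XY at M = (1/3, 0)
W = L + t·(M−L) with t = 1/3, so LW:WM = 1/3:2/3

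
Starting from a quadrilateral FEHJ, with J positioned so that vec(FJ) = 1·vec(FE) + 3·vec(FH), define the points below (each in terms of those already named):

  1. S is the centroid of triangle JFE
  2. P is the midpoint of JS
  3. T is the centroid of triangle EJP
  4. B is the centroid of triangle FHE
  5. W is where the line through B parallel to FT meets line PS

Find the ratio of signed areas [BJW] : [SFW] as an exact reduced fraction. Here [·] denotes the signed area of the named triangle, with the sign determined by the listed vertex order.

[BJW]:[SFW] = -76/9

Work in coordinates with F = (0, 0), E = (1, 0), H = (0, 1), J = (1, 3).
1. S is the centroid of triangle JFE ⇒ S = (2/3, 1)
2. P is the midpoint of JS ⇒ P = (5/6, 2)
3. T is the centroid of triangle EJP ⇒ T = (17/18, 5/3)
4. B is the centroid of triangle FHE ⇒ B = (1/3, 1/3)
5. W is where the line through B parallel to FT meets line PS ⇒ W = (35/54, 8/9)
2·[BJW] = -38/81, 2·[SFW] = 1/18
[BJW]:[SFW] = -38/81:1/18 = -76/9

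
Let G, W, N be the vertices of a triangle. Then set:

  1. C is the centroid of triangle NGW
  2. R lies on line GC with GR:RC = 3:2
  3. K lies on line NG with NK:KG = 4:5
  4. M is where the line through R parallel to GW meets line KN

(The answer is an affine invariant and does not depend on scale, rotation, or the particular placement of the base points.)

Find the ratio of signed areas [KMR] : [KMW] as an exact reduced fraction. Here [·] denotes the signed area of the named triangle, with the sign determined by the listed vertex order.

[KMR]:[KMW] = 1/5

Choose coordinates G = (0, 0), W = (1, 0), N = (0, 1).
1. C is the centroid of triangle NGW ⇒ C = (1/3, 1/3)
2. R lies on line GC with GR:RC = 3:2 ⇒ R = (1/5, 1/5)
3. K lies on line NG with NK:KG = 4:5 ⇒ K = (0, 5/9)
4. M is where the line through R parallel to GW meets line KN ⇒ M = (0, 1/5)
2·[KMR] = 16/225, 2·[KMW] = 16/45
[KMR]:[KMW] = 16/225:16/45 = 1/5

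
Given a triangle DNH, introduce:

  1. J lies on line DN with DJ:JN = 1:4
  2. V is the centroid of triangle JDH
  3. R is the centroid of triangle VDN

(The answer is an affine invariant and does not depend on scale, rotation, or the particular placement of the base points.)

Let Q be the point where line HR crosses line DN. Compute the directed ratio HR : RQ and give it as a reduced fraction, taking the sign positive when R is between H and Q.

Choose coordinates D = (0, 0), N = (1, 0), H = (0, 1).
1. J lies on line DN with DJ:JN = 1:4 ⇒ J = (1/5, 0)
2. V is the centroid of triangle JDH ⇒ V = (1/15, 1/3)
3. R is the centroid of triangle VDN ⇒ R = (16/45, 1/9)
line HR meets DN at Q = (2/5, 0)
R = H + t·(Q−H) with t = 8/9, so HR:RQ = 8/9:1/9

HR:RQ = 8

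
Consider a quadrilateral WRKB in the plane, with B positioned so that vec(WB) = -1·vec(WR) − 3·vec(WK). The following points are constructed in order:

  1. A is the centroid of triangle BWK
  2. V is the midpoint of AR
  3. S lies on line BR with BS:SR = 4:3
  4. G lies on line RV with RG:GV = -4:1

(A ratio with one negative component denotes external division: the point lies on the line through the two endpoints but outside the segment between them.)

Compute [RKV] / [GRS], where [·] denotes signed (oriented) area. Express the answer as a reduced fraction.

Work in coordinates with W = (0, 0), R = (1, 0), K = (0, 1), B = (-1, -3).
1. A is the centroid of triangle BWK ⇒ A = (-1/3, -2/3)
2. V is the midpoint of AR ⇒ V = (1/3, -1/3)
3. S lies on line BR with BS:SR = 4:3 ⇒ S = (1/7, -9/7)
4. G lies on line RV with RG:GV = -4:1 ⇒ G = (1/9, -4/9)
2·[RKV] = 1, 2·[GRS] = -16/21
[RKV]:[GRS] = 1:-16/21 = -21/16

[RKV]:[GRS] = -21/16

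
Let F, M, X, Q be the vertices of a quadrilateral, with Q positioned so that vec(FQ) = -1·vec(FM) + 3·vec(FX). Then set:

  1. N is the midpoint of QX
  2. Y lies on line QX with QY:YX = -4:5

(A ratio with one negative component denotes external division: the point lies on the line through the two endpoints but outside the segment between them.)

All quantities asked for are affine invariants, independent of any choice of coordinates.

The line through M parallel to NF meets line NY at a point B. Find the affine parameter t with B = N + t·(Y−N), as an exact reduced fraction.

Set F = (0, 0), M = (1, 0), X = (0, 1), Q = (-1, 3); any affine frame gives the same invariant.
1. N is the midpoint of QX ⇒ N = (-1/2, 2)
2. Y lies on line QX with QY:YX = -4:5 ⇒ Y = (-5, 11)
through M parallel to NF: direction (1/2, -2); meets NY at B = (3/2, -2)
B = N + t·(Y−N) with t = -4/9

t = -4/9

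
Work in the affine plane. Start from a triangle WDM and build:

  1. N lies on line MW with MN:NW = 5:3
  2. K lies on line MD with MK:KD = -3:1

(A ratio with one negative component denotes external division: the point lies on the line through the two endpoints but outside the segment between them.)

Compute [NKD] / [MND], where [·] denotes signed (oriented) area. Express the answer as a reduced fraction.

[NKD]:[MND] = 1/2

Assign W = (0, 0), D = (1, 0), M = (0, 1) — the answer is frame-independent, so this choice is without loss of generality.
1. N lies on line MW with MN:NW = 5:3 ⇒ N = (0, 3/8)
2. K lies on line MD with MK:KD = -3:1 ⇒ K = (3/2, -1/2)
2·[NKD] = 5/16, 2·[MND] = 5/8
[NKD]:[MND] = 5/16:5/8 = 1/2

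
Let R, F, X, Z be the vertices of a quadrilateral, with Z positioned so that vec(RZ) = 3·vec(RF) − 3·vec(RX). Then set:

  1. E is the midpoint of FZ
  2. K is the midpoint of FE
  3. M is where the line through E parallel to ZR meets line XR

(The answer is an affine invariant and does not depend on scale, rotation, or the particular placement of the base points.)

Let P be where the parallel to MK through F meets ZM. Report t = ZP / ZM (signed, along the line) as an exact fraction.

t = 4/3

Choose coordinates R = (0, 0), F = (1, 0), X = (0, 1), Z = (3, -3).
1. E is the midpoint of FZ ⇒ E = (2, -3/2)
2. K is the midpoint of FE ⇒ K = (3/2, -3/4)
3. M is where the line through E parallel to ZR meets line XR ⇒ M = (0, 1/2)
through F parallel to MK: direction (3/2, -5/4); meets ZM at P = (-1, 5/3)
P = Z + t·(M−Z) with t = 4/3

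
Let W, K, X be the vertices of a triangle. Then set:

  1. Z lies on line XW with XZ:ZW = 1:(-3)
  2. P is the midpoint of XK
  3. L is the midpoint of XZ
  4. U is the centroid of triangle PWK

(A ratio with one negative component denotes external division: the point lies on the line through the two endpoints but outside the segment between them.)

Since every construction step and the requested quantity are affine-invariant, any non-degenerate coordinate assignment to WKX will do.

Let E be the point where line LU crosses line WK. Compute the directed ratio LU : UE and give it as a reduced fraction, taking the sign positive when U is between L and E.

LU:UE = 13/2

Work in coordinates with W = (0, 0), K = (1, 0), X = (0, 1).
1. Z lies on line XW with XZ:ZW = 1:(-3) ⇒ Z = (0, 3/2)
2. P is the midpoint of XK ⇒ P = (1/2, 1/2)
3. L is the midpoint of XZ ⇒ L = (0, 5/4)
4. U is the centroid of triangle PWK ⇒ U = (1/2, 1/6)
line LU meets WK at E = (15/26, 0)
U = L + t·(E−L) with t = 13/15, so LU:UE = 13/15:2/15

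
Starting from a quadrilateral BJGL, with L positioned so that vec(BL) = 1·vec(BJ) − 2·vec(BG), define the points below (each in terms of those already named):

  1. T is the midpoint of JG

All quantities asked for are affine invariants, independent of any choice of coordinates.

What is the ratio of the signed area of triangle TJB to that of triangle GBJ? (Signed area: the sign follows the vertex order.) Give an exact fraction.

Assign B = (0, 0), J = (1, 0), G = (0, 1), L = (1, -2) — the answer is frame-independent, so this choice is without loss of generality.
1. T is the midpoint of JG ⇒ T = (1/2, 1/2)
2·[TJB] = -1/2, 2·[GBJ] = 1
[TJB]:[GBJ] = -1/2:1 = -1/2

[TJB]:[GBJ] = -1/2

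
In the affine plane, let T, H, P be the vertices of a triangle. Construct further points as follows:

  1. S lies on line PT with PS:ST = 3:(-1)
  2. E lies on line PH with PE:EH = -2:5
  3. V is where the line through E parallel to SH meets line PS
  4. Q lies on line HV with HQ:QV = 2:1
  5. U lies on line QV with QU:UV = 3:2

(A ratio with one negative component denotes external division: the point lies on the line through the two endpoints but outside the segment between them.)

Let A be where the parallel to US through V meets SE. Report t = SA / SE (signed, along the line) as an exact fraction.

t = 3/16

Work in coordinates with T = (0, 0), H = (1, 0), P = (0, 1).
1. S lies on line PT with PS:ST = 3:(-1) ⇒ S = (0, -1/2)
2. E lies on line PH with PE:EH = -2:5 ⇒ E = (-2/3, 5/3)
3. V is where the line through E parallel to SH meets line PS ⇒ V = (0, 2)
4. Q lies on line HV with HQ:QV = 2:1 ⇒ Q = (1/3, 4/3)
5. U lies on line QV with QU:UV = 3:2 ⇒ U = (2/15, 26/15)
through V parallel to US: direction (-2/15, -67/30); meets SE at A = (-1/8, -3/32)
A = S + t·(E−S) with t = 3/16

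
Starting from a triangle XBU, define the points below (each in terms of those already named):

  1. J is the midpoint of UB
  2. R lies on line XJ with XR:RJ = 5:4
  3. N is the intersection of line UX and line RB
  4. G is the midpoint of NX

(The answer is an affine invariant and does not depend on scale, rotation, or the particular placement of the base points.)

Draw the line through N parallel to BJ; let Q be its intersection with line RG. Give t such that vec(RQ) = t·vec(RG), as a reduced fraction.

Assign X = (0, 0), B = (1, 0), U = (0, 1) — the answer is frame-independent, so this choice is without loss of generality.
1. J is the midpoint of UB ⇒ J = (1/2, 1/2)
2. R lies on line XJ with XR:RJ = 5:4 ⇒ R = (5/18, 5/18)
3. N is the intersection of line UX and line RB ⇒ N = (0, 5/13)
4. G is the midpoint of NX ⇒ G = (0, 5/26)
through N parallel to BJ: direction (-1/2, 1/2); meets RG at Q = (5/34, 105/442)
Q = R + t·(G−R) with t = 8/17

t = 8/17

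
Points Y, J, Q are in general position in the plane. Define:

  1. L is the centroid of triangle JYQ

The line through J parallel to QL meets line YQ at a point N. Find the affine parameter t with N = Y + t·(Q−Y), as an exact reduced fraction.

Assign Y = (0, 0), J = (1, 0), Q = (0, 1) — the answer is frame-independent, so this choice is without loss of generality.
1. L is the centroid of triangle JYQ ⇒ L = (1/3, 1/3)
through J parallel to QL: direction (1/3, -2/3); meets YQ at N = (0, 2)
N = Y + t·(Q−Y) with t = 2

t = 2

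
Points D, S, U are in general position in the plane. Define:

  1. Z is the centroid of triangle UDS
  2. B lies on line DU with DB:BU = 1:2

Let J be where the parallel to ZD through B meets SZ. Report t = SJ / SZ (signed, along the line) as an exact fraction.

t = 4/3

Work in coordinates with D = (0, 0), S = (1, 0), U = (0, 1).
1. Z is the centroid of triangle UDS ⇒ Z = (1/3, 1/3)
2. B lies on line DU with DB:BU = 1:2 ⇒ B = (0, 1/3)
through B parallel to ZD: direction (-1/3, -1/3); meets SZ at J = (1/9, 4/9)
J = S + t·(Z−S) with t = 4/3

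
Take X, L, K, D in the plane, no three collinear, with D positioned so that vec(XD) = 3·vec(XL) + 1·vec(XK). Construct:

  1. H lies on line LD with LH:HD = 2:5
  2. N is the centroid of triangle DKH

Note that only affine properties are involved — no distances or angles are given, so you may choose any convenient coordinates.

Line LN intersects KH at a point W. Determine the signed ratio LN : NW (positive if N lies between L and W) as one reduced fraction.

LN:NW = -11/5

Choose coordinates X = (0, 0), L = (1, 0), K = (0, 1), D = (3, 1).
1. H lies on line LD with LH:HD = 2:5 ⇒ H = (11/7, 2/7)
2. N is the centroid of triangle DKH ⇒ N = (32/21, 16/21)
line LN meets KH at W = (9/7, 32/77)
N = L + t·(W−L) with t = 11/6, so LN:NW = 11/6:-5/6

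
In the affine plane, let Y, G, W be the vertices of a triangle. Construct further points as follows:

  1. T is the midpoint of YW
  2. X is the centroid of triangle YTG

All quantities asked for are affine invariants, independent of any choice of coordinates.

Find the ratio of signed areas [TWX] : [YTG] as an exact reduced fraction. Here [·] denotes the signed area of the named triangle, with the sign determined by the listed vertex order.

Assign Y = (0, 0), G = (1, 0), W = (0, 1) — the answer is frame-independent, so this choice is without loss of generality.
1. T is the midpoint of YW ⇒ T = (0, 1/2)
2. X is the centroid of triangle YTG ⇒ X = (1/3, 1/6)
2·[TWX] = -1/6, 2·[YTG] = -1/2
[TWX]:[YTG] = -1/6:-1/2 = 1/3

[TWX]:[YTG] = 1/3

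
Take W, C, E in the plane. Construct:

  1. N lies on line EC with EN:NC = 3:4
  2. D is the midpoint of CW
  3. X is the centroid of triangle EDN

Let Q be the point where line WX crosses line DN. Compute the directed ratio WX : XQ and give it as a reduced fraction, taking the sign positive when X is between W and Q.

Set W = (0, 0), C = (1, 0), E = (0, 1); any affine frame gives the same invariant.
1. N lies on line EC with EN:NC = 3:4 ⇒ N = (3/7, 4/7)
2. D is the midpoint of CW ⇒ D = (1/2, 0)
3. X is the centroid of triangle EDN ⇒ X = (13/42, 11/21)
line WX meets DN at Q = (26/63, 44/63)
X = W + t·(Q−W) with t = 3/4, so WX:XQ = 3/4:1/4

WX:XQ = 3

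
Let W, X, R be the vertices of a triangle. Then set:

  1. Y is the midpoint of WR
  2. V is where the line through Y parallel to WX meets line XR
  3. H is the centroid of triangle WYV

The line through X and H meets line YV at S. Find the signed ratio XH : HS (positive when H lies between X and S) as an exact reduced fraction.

XH:HS = 2

Assign W = (0, 0), X = (1, 0), R = (0, 1) — the answer is frame-independent, so this choice is without loss of generality.
1. Y is the midpoint of WR ⇒ Y = (0, 1/2)
2. V is where the line through Y parallel to WX meets line XR ⇒ V = (1/2, 1/2)
3. H is the centroid of triangle WYV ⇒ H = (1/6, 1/3)
line XH meets YV at S = (-1/4, 1/2)
H = X + t·(S−X) with t = 2/3, so XH:HS = 2/3:1/3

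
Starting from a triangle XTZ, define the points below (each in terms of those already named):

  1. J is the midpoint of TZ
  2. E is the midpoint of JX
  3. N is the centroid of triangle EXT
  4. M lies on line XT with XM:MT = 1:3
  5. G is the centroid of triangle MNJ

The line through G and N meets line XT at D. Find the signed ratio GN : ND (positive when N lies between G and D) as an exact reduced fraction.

Set X = (0, 0), T = (1, 0), Z = (0, 1); any affine frame gives the same invariant.
1. J is the midpoint of TZ ⇒ J = (1/2, 1/2)
2. E is the midpoint of JX ⇒ E = (1/4, 1/4)
3. N is the centroid of triangle EXT ⇒ N = (5/12, 1/12)
4. M lies on line XT with XM:MT = 1:3 ⇒ M = (1/4, 0)
5. G is the centroid of triangle MNJ ⇒ G = (7/18, 7/36)
line GN meets XT at D = (7/16, 0)
N = G + t·(D−G) with t = 4/7, so GN:ND = 4/7:3/7

GN:ND = 4/3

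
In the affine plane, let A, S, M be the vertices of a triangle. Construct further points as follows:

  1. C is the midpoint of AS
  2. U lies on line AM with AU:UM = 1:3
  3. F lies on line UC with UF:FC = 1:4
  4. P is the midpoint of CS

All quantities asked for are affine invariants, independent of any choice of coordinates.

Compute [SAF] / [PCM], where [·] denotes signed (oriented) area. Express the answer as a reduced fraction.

Assign A = (0, 0), S = (1, 0), M = (0, 1) — the answer is frame-independent, so this choice is without loss of generality.
1. C is the midpoint of AS ⇒ C = (1/2, 0)
2. U lies on line AM with AU:UM = 1:3 ⇒ U = (0, 1/4)
3. F lies on line UC with UF:FC = 1:4 ⇒ F = (1/10, 1/5)
4. P is the midpoint of CS ⇒ P = (3/4, 0)
2·[SAF] = -1/5, 2·[PCM] = -1/4
[SAF]:[PCM] = -1/5:-1/4 = 4/5

[SAF]:[PCM] = 4/5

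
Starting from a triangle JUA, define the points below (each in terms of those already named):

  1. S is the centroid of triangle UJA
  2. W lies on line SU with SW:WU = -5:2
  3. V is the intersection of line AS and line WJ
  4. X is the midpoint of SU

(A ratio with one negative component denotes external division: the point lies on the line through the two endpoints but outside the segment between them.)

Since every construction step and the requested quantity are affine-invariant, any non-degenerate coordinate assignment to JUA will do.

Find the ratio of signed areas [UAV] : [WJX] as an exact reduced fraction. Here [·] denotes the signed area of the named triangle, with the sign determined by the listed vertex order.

[UAV]:[WJX] = -39/28

Set J = (0, 0), U = (1, 0), A = (0, 1); any affine frame gives the same invariant.
1. S is the centroid of triangle UJA ⇒ S = (1/3, 1/3)
2. W lies on line SU with SW:WU = -5:2 ⇒ W = (13/9, -2/9)
3. V is the intersection of line AS and line WJ ⇒ V = (13/24, -1/12)
4. X is the midpoint of SU ⇒ X = (2/3, 1/6)
2·[UAV] = 13/24, 2·[WJX] = -7/18
[UAV]:[WJX] = 13/24:-7/18 = -39/28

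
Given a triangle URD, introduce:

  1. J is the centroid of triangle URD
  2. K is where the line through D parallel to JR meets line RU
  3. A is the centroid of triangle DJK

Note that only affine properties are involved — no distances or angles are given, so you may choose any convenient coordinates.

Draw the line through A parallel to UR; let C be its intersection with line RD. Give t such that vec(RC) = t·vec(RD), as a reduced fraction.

Set U = (0, 0), R = (1, 0), D = (0, 1); any affine frame gives the same invariant.
1. J is the centroid of triangle URD ⇒ J = (1/3, 1/3)
2. K is where the line through D parallel to JR meets line RU ⇒ K = (2, 0)
3. A is the centroid of triangle DJK ⇒ A = (7/9, 4/9)
through A parallel to UR: direction (1, 0); meets RD at C = (5/9, 4/9)
C = R + t·(D−R) with t = 4/9

t = 4/9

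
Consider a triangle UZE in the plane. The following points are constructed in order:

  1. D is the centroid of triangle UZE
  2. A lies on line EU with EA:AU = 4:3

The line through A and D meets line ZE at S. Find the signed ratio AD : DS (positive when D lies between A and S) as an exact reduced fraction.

AD:DS = 5/7

Work in coordinates with U = (0, 0), Z = (1, 0), E = (0, 1).
1. D is the centroid of triangle UZE ⇒ D = (1/3, 1/3)
2. A lies on line EU with EA:AU = 4:3 ⇒ A = (0, 3/7)
line AD meets ZE at S = (4/5, 1/5)
D = A + t·(S−A) with t = 5/12, so AD:DS = 5/12:7/12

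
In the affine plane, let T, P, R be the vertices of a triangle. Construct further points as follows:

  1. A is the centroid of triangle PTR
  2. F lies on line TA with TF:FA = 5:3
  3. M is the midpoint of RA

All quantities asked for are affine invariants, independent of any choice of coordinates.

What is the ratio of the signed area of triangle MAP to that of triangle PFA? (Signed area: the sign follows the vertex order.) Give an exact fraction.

[MAP]:[PFA] = -4/3

Choose coordinates T = (0, 0), P = (1, 0), R = (0, 1).
1. A is the centroid of triangle PTR ⇒ A = (1/3, 1/3)
2. F lies on line TA with TF:FA = 5:3 ⇒ F = (5/24, 5/24)
3. M is the midpoint of RA ⇒ M = (1/6, 2/3)
2·[MAP] = 1/6, 2·[PFA] = -1/8
[MAP]:[PFA] = 1/6:-1/8 = -4/3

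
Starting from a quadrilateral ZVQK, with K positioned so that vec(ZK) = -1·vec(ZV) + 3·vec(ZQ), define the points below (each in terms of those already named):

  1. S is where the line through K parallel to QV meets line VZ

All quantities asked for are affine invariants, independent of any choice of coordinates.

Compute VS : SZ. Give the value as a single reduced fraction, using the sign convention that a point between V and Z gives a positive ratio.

Assign Z = (0, 0), V = (1, 0), Q = (0, 1), K = (-1, 3) — the answer is frame-independent, so this choice is without loss of generality.
1. S is where the line through K parallel to QV meets line VZ ⇒ S = (2, 0)
S = V + t·(Z−V) with t = -1, so VS:SZ = t:(1−t) = -1:2

VS:SZ = -1/2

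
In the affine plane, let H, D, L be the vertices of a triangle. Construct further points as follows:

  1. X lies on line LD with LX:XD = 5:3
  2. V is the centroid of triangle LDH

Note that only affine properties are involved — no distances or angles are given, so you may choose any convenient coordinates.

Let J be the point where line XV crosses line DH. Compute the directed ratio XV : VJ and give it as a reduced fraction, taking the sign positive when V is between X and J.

Choose coordinates H = (0, 0), D = (1, 0), L = (0, 1).
1. X lies on line LD with LX:XD = 5:3 ⇒ X = (5/8, 3/8)
2. V is the centroid of triangle LDH ⇒ V = (1/3, 1/3)
line XV meets DH at J = (-2, 0)
V = X + t·(J−X) with t = 1/9, so XV:VJ = 1/9:8/9

XV:VJ = 1/8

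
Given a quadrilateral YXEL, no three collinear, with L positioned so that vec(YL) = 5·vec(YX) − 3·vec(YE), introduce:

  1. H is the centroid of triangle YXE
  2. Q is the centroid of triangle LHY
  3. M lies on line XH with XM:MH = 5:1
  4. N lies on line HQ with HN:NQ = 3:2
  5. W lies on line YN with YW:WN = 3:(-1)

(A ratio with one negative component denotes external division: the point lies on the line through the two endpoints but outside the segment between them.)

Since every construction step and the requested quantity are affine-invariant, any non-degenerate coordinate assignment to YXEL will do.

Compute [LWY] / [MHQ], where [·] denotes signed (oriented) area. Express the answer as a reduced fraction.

[LWY]:[MHQ] = 216/5

Work in coordinates with Y = (0, 0), X = (1, 0), E = (0, 1), L = (5, -3).
1. H is the centroid of triangle YXE ⇒ H = (1/3, 1/3)
2. Q is the centroid of triangle LHY ⇒ Q = (16/9, -8/9)
3. M lies on line XH with XM:MH = 5:1 ⇒ M = (4/9, 5/18)
4. N lies on line HQ with HN:NQ = 3:2 ⇒ N = (6/5, -2/5)
5. W lies on line YN with YW:WN = 3:(-1) ⇒ W = (9/5, -3/5)
2·[LWY] = 12/5, 2·[MHQ] = 1/18
[LWY]:[MHQ] = 12/5:1/18 = 216/5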